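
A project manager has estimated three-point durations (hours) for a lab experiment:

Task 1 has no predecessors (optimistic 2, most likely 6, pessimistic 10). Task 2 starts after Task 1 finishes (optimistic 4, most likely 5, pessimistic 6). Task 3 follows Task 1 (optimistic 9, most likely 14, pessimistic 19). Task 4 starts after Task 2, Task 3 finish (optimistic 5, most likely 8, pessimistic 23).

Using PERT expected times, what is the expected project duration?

te_Task 1 = (2 + 4·6 + 10)/6 = 36/6 = 6
te_Task 2 = (4 + 4·5 + 6)/6 = 30/6 = 5
te_Task 3 = (9 + 4·14 + 19)/6 = 84/6 = 14
te_Task 4 = (5 + 4·8 + 23)/6 = 60/6 = 10

Forward pass:
ES_Task 1 = 0; EF_Task 1 = 6
ES_Task 2 = 6; EF_Task 2 = 6+5 = 11
ES_Task 3 = 6; EF_Task 3 = 6+14 = 20
ES_Task 4 = max(EF_Task 2=11, EF_Task 3=20) = 20; EF_Task 4 = 20+10 = 30
Expected project duration μ = 30 hours. Critical path: Task 1 → Task 3 → Task 4.

30 hours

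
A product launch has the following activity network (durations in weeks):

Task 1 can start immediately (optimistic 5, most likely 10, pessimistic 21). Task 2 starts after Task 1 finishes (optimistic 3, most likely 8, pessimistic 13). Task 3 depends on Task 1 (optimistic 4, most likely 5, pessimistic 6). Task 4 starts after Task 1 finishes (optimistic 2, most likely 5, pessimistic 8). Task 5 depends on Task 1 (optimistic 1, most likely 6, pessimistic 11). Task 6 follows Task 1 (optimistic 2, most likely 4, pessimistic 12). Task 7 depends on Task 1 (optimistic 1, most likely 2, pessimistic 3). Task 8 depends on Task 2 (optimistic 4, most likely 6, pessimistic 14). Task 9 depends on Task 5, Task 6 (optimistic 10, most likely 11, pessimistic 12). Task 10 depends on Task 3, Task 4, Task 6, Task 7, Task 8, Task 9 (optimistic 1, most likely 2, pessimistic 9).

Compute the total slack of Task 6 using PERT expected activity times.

te_Task 1 = (5 + 4·10 + 21)/6 = 66/6 = 11
te_Task 2 = (3 + 4·8 + 13)/6 = 48/6 = 8
te_Task 3 = (4 + 4·5 + 6)/6 = 30/6 = 5
te_Task 4 = (2 + 4·5 + 8)/6 = 30/6 = 5
te_Task 5 = (1 + 4·6 + 11)/6 = 36/6 = 6
te_Task 6 = (2 + 4·4 + 12)/6 = 30/6 = 5
te_Task 7 = (1 + 4·2 + 3)/6 = 12/6 = 2
te_Task 8 = (4 + 4·6 + 14)/6 = 42/6 = 7
te_Task 9 = (10 + 4·11 + 12)/6 = 66/6 = 11
te_Task 10 = (1 + 4·2 + 9)/6 = 18/6 = 3

Forward pass:
ES_Task 1 = 0; EF_Task 1 = 11
ES_Task 2 = 11; EF_Task 2 = 11+8 = 19
ES_Task 3 = 11; EF_Task 3 = 11+5 = 16
ES_Task 4 = 11; EF_Task 4 = 11+5 = 16
ES_Task 5 = 11; EF_Task 5 = 11+6 = 17
ES_Task 6 = 11; EF_Task 6 = 11+5 = 16
ES_Task 7 = 11; EF_Task 7 = 11+2 = 13
ES_Task 8 = 19; EF_Task 8 = 19+7 = 26
ES_Task 9 = max(EF_Task 5=17, EF_Task 6=16) = 17; EF_Task 9 = 17+11 = 28
ES_Task 10 = max(EF_Task 3=16, EF_Task 4=16, EF_Task 6=16, EF_Task 7=13, EF_Task 8=26, EF_Task 9=28) = 28; EF_Task 10 = 28+3 = 31
Expected project duration μ = 31 weeks. Critical path: Task 1 → Task 5 → Task 9 → Task 10.

Backward pass:
LF_Task 10 = 31; LS_Task 10 = 31−3 = 28
LF_Task 9 = LS_Task 10 = 28; LS_Task 9 = 28−11 = 17
LF_Task 8 = LS_Task 10 = 28; LS_Task 8 = 28−7 = 21
LF_Task 7 = LS_Task 10 = 28; LS_Task 7 = 28−2 = 26
LF_Task 6 = min(LS_Task 9=17, LS_Task 10=28) = 17; LS_Task 6 = 17−5 = 12
LF_Task 5 = LS_Task 9 = 17; LS_Task 5 = 17−6 = 11
LF_Task 4 = LS_Task 10 = 28; LS_Task 4 = 28−5 = 23
LF_Task 3 = LS_Task 10 = 28; LS_Task 3 = 28−5 = 23
LF_Task 2 = LS_Task 8 = 21; LS_Task 2 = 21−8 = 13
LF_Task 1 = min(LS_Task 2=13, LS_Task 3=23, LS_Task 4=23, LS_Task 5=11, LS_Task 6=12, LS_Task 7=26) = 11; LS_Task 1 = 11−11 = 0
Slack_Task 6 = LS_Task 6 − ES_Task 6 = 12 − 11 = 1

1 weeks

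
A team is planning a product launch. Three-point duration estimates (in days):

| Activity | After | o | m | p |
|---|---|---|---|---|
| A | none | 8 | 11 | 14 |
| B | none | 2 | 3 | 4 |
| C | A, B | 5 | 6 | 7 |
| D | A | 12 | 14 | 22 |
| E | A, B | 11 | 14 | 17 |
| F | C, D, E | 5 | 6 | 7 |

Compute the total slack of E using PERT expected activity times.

1 days

te_A = (8 + 4·11 + 14)/6 = 66/6 = 11
te_B = (2 + 4·3 + 4)/6 = 18/6 = 3
te_C = (5 + 4·6 + 7)/6 = 36/6 = 6
te_D = (12 + 4·14 + 22)/6 = 90/6 = 15
te_E = (11 + 4·14 + 17)/6 = 84/6 = 14
te_F = (5 + 4·6 + 7)/6 = 36/6 = 6

Forward pass:
ES_A = 0; EF_A = 11
ES_B = 0; EF_B = 3
ES_C = max(EF_A=11, EF_B=3) = 11; EF_C = 11+6 = 17
ES_D = 11; EF_D = 11+15 = 26
ES_E = max(EF_A=11, EF_B=3) = 11; EF_E = 11+14 = 25
ES_F = max(EF_C=17, EF_D=26, EF_E=25) = 26; EF_F = 26+6 = 32
Expected project duration μ = 32 days. Critical path: A → D → F.

Backward pass:
LF_F = 32; LS_F = 32−6 = 26
LF_E = LS_F = 26; LS_E = 26−14 = 12
LF_D = LS_F = 26; LS_D = 26−15 = 11
LF_C = LS_F = 26; LS_C = 26−6 = 20
LF_B = min(LS_C=20, LS_E=12) = 12; LS_B = 12−3 = 9
LF_A = min(LS_C=20, LS_D=11, LS_E=12) = 11; LS_A = 11−11 = 0
Slack_E = LS_E − ES_E = 12 − 11 = 1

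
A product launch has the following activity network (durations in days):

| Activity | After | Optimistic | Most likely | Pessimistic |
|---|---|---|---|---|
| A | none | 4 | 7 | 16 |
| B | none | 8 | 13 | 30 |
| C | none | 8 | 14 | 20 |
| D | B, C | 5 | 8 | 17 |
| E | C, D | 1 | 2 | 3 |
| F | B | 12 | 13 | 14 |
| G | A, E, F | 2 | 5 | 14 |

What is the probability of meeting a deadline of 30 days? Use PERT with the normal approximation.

te_A = (4 + 4·7 + 16)/6 = 48/6 = 8; σ²_A = ((16−4)/6)² = 4.000
te_B = (8 + 4·13 + 30)/6 = 90/6 = 15; σ²_B = ((30−8)/6)² = 13.444
te_C = (8 + 4·14 + 20)/6 = 84/6 = 14; σ²_C = ((20−8)/6)² = 4.000
te_D = (5 + 4·8 + 17)/6 = 54/6 = 9; σ²_D = ((17−5)/6)² = 4.000
te_E = (1 + 4·2 + 3)/6 = 12/6 = 2; σ²_E = ((3−1)/6)² = 0.111
te_F = (12 + 4·13 + 14)/6 = 78/6 = 13; σ²_F = ((14−12)/6)² = 0.111
te_G = (2 + 4·5 + 14)/6 = 36/6 = 6; σ²_G = ((14−2)/6)² = 4.000

Forward pass:
ES_A = 0; EF_A = 8
ES_B = 0; EF_B = 15
ES_C = 0; EF_C = 14
ES_D = max(EF_B=15, EF_C=14) = 15; EF_D = 15+9 = 24
ES_E = max(EF_C=14, EF_D=24) = 24; EF_E = 24+2 = 26
ES_F = 15; EF_F = 15+13 = 28
ES_G = max(EF_A=8, EF_E=26, EF_F=28) = 28; EF_G = 28+6 = 34
Expected project duration μ = 34 days. Critical path: B → F → G.

Variance along critical path = 13.444 + 0.111 + 4.000 = 17.556; σ = √17.556 = 4.190 days.
Z = (30 − 34) / 4.190 = -0.955
P(T ≤ 30) = Φ(-0.955) ≈ 0.170

0.170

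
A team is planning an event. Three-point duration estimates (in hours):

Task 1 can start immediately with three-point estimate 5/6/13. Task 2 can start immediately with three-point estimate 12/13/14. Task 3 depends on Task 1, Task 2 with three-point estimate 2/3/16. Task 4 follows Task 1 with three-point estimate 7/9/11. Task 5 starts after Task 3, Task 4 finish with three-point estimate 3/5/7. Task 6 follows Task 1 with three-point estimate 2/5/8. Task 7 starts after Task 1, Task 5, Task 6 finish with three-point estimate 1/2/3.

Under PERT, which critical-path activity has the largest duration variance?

te_Task 1 = (5 + 4·6 + 13)/6 = 42/6 = 7; σ²_Task 1 = ((13−5)/6)² = 1.778
te_Task 2 = (12 + 4·13 + 14)/6 = 78/6 = 13; σ²_Task 2 = ((14−12)/6)² = 0.111
te_Task 3 = (2 + 4·3 + 16)/6 = 30/6 = 5; σ²_Task 3 = ((16−2)/6)² = 5.444
te_Task 4 = (7 + 4·9 + 11)/6 = 54/6 = 9; σ²_Task 4 = ((11−7)/6)² = 0.444
te_Task 5 = (3 + 4·5 + 7)/6 = 30/6 = 5; σ²_Task 5 = ((7−3)/6)² = 0.444
te_Task 6 = (2 + 4·5 + 8)/6 = 30/6 = 5; σ²_Task 6 = ((8−2)/6)² = 1.000
te_Task 7 = (1 + 4·2 + 3)/6 = 12/6 = 2; σ²_Task 7 = ((3−1)/6)² = 0.111

Forward pass:
ES_Task 1 = 0; EF_Task 1 = 7
ES_Task 2 = 0; EF_Task 2 = 13
ES_Task 3 = max(EF_Task 1=7, EF_Task 2=13) = 13; EF_Task 3 = 13+5 = 18
ES_Task 4 = 7; EF_Task 4 = 7+9 = 16
ES_Task 5 = max(EF_Task 3=18, EF_Task 4=16) = 18; EF_Task 5 = 18+5 = 23
ES_Task 6 = 7; EF_Task 6 = 7+5 = 12
ES_Task 7 = max(EF_Task 1=7, EF_Task 5=23, EF_Task 6=12) = 23; EF_Task 7 = 23+2 = 25
Expected project duration μ = 25 hours. Critical path: Task 2 → Task 3 → Task 5 → Task 7.

Variances on critical path: σ²_Task 2=0.111, σ²_Task 3=5.444, σ²_Task 5=0.444, σ²_Task 7=0.111.
Largest is σ²_Task 3 = 5.444.

Task 3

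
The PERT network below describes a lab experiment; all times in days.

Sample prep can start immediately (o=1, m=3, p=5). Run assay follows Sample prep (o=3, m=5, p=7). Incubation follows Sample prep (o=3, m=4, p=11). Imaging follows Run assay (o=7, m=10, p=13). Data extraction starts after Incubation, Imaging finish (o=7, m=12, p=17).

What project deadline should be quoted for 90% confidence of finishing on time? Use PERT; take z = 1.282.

32.8 days

te_Sample prep = (1 + 4·3 + 5)/6 = 18/6 = 3; σ²_Sample prep = ((5−1)/6)² = 0.444
te_Run assay = (3 + 4·5 + 7)/6 = 30/6 = 5; σ²_Run assay = ((7−3)/6)² = 0.444
te_Incubation = (3 + 4·4 + 11)/6 = 30/6 = 5; σ²_Incubation = ((11−3)/6)² = 1.778
te_Imaging = (7 + 4·10 + 13)/6 = 60/6 = 10; σ²_Imaging = ((13−7)/6)² = 1.000
te_Data extraction = (7 + 4·12 + 17)/6 = 72/6 = 12; σ²_Data extraction = ((17−7)/6)² = 2.778

Forward pass:
ES_Sample prep = 0; EF_Sample prep = 3
ES_Run assay = 3; EF_Run assay = 3+5 = 8
ES_Incubation = 3; EF_Incubation = 3+5 = 8
ES_Imaging = 8; EF_Imaging = 8+10 = 18
ES_Data extraction = max(EF_Incubation=8, EF_Imaging=18) = 18; EF_Data extraction = 18+12 = 30
Expected project duration μ = 30 days. Critical path: Sample prep → Run assay → Imaging → Data extraction.

Variance along critical path = 0.444 + 0.444 + 1.000 + 2.778 = 4.667; σ = 2.160 days.
D = μ + z·σ = 30 + 1.282·2.160 = 32.8 days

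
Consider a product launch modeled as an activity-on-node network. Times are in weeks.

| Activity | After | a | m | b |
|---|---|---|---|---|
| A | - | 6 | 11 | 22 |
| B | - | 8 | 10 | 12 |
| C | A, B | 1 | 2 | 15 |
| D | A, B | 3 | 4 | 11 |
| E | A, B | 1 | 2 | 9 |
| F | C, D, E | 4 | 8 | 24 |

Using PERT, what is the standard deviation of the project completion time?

4.47 weeks

te_A = (6 + 4·11 + 22)/6 = 72/6 = 12; σ²_A = ((22−6)/6)² = 7.111
te_B = (8 + 4·10 + 12)/6 = 60/6 = 10; σ²_B = ((12−8)/6)² = 0.444
te_C = (1 + 4·2 + 15)/6 = 24/6 = 4; σ²_C = ((15−1)/6)² = 5.444
te_D = (3 + 4·4 + 11)/6 = 30/6 = 5; σ²_D = ((11−3)/6)² = 1.778
te_E = (1 + 4·2 + 9)/6 = 18/6 = 3; σ²_E = ((9−1)/6)² = 1.778
te_F = (4 + 4·8 + 24)/6 = 60/6 = 10; σ²_F = ((24−4)/6)² = 11.111

Forward pass:
ES_A = 0; EF_A = 12
ES_B = 0; EF_B = 10
ES_C = max(EF_A=12, EF_B=10) = 12; EF_C = 12+4 = 16
ES_D = max(EF_A=12, EF_B=10) = 12; EF_D = 12+5 = 17
ES_E = max(EF_A=12, EF_B=10) = 12; EF_E = 12+3 = 15
ES_F = max(EF_C=16, EF_D=17, EF_E=15) = 17; EF_F = 17+10 = 27
Expected project duration μ = 27 weeks. Critical path: A → D → F.

Variance along critical path = 7.111 + 1.778 + 11.111 = 20.000
σ = √20.000 = 4.472 weeks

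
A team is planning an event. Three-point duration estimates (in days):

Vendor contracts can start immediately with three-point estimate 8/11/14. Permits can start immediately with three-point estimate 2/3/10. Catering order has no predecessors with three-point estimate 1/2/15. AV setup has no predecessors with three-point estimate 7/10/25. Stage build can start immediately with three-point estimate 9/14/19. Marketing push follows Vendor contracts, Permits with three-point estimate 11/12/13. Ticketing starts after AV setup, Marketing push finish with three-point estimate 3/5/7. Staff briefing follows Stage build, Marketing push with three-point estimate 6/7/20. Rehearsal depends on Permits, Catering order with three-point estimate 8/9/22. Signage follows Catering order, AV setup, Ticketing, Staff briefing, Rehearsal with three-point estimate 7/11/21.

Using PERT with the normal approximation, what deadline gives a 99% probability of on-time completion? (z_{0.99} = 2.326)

te_Vendor contracts = (8 + 4·11 + 14)/6 = 66/6 = 11; σ²_Vendor contracts = ((14−8)/6)² = 1.000
te_Permits = (2 + 4·3 + 10)/6 = 24/6 = 4; σ²_Permits = ((10−2)/6)² = 1.778
te_Catering order = (1 + 4·2 + 15)/6 = 24/6 = 4; σ²_Catering order = ((15−1)/6)² = 5.444
te_AV setup = (7 + 4·10 + 25)/6 = 72/6 = 12; σ²_AV setup = ((25−7)/6)² = 9.000
te_Stage build = (9 + 4·14 + 19)/6 = 84/6 = 14; σ²_Stage build = ((19−9)/6)² = 2.778
te_Marketing push = (11 + 4·12 + 13)/6 = 72/6 = 12; σ²_Marketing push = ((13−11)/6)² = 0.111
te_Ticketing = (3 + 4·5 + 7)/6 = 30/6 = 5; σ²_Ticketing = ((7−3)/6)² = 0.444
te_Staff briefing = (6 + 4·7 + 20)/6 = 54/6 = 9; σ²_Staff briefing = ((20−6)/6)² = 5.444
te_Rehearsal = (8 + 4·9 + 22)/6 = 66/6 = 11; σ²_Rehearsal = ((22−8)/6)² = 5.444
te_Signage = (7 + 4·11 + 21)/6 = 72/6 = 12; σ²_Signage = ((21−7)/6)² = 5.444

Forward pass:
ES_Vendor contracts = 0; EF_Vendor contracts = 11
ES_Permits = 0; EF_Permits = 4
ES_Catering order = 0; EF_Catering order = 4
ES_AV setup = 0; EF_AV setup = 12
ES_Stage build = 0; EF_Stage build = 14
ES_Marketing push = max(EF_Vendor contracts=11, EF_Permits=4) = 11; EF_Marketing push = 11+12 = 23
ES_Ticketing = max(EF_AV setup=12, EF_Marketing push=23) = 23; EF_Ticketing = 23+5 = 28
ES_Staff briefing = max(EF_Stage build=14, EF_Marketing push=23) = 23; EF_Staff briefing = 23+9 = 32
ES_Rehearsal = max(EF_Permits=4, EF_Catering order=4) = 4; EF_Rehearsal = 4+11 = 15
ES_Signage = max(EF_Catering order=4, EF_AV setup=12, EF_Ticketing=28, EF_Staff briefing=32, EF_Rehearsal=15) = 32; EF_Signage = 32+12 = 44
Expected project duration μ = 44 days. Critical path: Vendor contracts → Marketing push → Staff briefing → Signage.

Variance along critical path = 1.000 + 0.111 + 5.444 + 5.444 = 12.000; σ = 3.464 days.
D = μ + z·σ = 44 + 2.326·3.464 = 52.1 days

52.1 days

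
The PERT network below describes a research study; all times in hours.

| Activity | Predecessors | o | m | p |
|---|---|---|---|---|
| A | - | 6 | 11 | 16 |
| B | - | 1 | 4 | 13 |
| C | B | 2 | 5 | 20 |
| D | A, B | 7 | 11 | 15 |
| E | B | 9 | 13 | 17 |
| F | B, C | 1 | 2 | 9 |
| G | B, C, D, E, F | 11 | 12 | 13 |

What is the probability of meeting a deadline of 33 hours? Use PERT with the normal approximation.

0.322

te_A = (6 + 4·11 + 16)/6 = 66/6 = 11; σ²_A = ((16−6)/6)² = 2.778
te_B = (1 + 4·4 + 13)/6 = 30/6 = 5; σ²_B = ((13−1)/6)² = 4.000
te_C = (2 + 4·5 + 20)/6 = 42/6 = 7; σ²_C = ((20−2)/6)² = 9.000
te_D = (7 + 4·11 + 15)/6 = 66/6 = 11; σ²_D = ((15−7)/6)² = 1.778
te_E = (9 + 4·13 + 17)/6 = 78/6 = 13; σ²_E = ((17−9)/6)² = 1.778
te_F = (1 + 4·2 + 9)/6 = 18/6 = 3; σ²_F = ((9−1)/6)² = 1.778
te_G = (11 + 4·12 + 13)/6 = 72/6 = 12; σ²_G = ((13−11)/6)² = 0.111

Forward pass:
ES_A = 0; EF_A = 11
ES_B = 0; EF_B = 5
ES_C = 5; EF_C = 5+7 = 12
ES_D = max(EF_A=11, EF_B=5) = 11; EF_D = 11+11 = 22
ES_E = 5; EF_E = 5+13 = 18
ES_F = max(EF_B=5, EF_C=12) = 12; EF_F = 12+3 = 15
ES_G = max(EF_B=5, EF_C=12, EF_D=22, EF_E=18, EF_F=15) = 22; EF_G = 22+12 = 34
Expected project duration μ = 34 hours. Critical path: A → D → G.

Variance along critical path = 2.778 + 1.778 + 0.111 = 4.667; σ = √4.667 = 2.160 hours.
Z = (33 − 34) / 2.160 = -0.463
P(T ≤ 33) = Φ(-0.463) ≈ 0.322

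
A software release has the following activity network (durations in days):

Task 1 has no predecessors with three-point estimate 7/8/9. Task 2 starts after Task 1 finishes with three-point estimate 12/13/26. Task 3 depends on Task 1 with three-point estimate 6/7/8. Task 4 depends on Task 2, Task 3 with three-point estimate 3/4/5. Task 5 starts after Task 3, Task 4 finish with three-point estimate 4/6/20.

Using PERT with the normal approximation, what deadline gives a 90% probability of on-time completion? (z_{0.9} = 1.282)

39.6 days

te_Task 1 = (7 + 4·8 + 9)/6 = 48/6 = 8; σ²_Task 1 = ((9−7)/6)² = 0.111
te_Task 2 = (12 + 4·13 + 26)/6 = 90/6 = 15; σ²_Task 2 = ((26−12)/6)² = 5.444
te_Task 3 = (6 + 4·7 + 8)/6 = 42/6 = 7; σ²_Task 3 = ((8−6)/6)² = 0.111
te_Task 4 = (3 + 4·4 + 5)/6 = 24/6 = 4; σ²_Task 4 = ((5−3)/6)² = 0.111
te_Task 5 = (4 + 4·6 + 20)/6 = 48/6 = 8; σ²_Task 5 = ((20−4)/6)² = 7.111

Forward pass:
ES_Task 1 = 0; EF_Task 1 = 8
ES_Task 2 = 8; EF_Task 2 = 8+15 = 23
ES_Task 3 = 8; EF_Task 3 = 8+7 = 15
ES_Task 4 = max(EF_Task 2=23, EF_Task 3=15) = 23; EF_Task 4 = 23+4 = 27
ES_Task 5 = max(EF_Task 3=15, EF_Task 4=27) = 27; EF_Task 5 = 27+8 = 35
Expected project duration μ = 35 days. Critical path: Task 1 → Task 2 → Task 4 → Task 5.

Variance along critical path = 0.111 + 5.444 + 0.111 + 7.111 = 12.778; σ = 3.575 days.
D = μ + z·σ = 35 + 1.282·3.575 = 39.6 days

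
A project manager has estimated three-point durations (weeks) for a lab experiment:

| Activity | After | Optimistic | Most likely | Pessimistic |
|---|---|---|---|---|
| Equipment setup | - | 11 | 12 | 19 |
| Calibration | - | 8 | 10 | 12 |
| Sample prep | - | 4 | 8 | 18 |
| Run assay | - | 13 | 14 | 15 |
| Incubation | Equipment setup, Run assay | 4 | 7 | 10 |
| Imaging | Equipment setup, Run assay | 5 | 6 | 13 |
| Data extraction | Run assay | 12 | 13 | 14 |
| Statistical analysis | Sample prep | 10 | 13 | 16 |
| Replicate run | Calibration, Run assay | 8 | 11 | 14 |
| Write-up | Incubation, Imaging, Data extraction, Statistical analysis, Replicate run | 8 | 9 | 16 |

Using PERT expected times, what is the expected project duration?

te_Equipment setup = (11 + 4·12 + 19)/6 = 78/6 = 13
te_Calibration = (8 + 4·10 + 12)/6 = 60/6 = 10
te_Sample prep = (4 + 4·8 + 18)/6 = 54/6 = 9
te_Run assay = (13 + 4·14 + 15)/6 = 84/6 = 14
te_Incubation = (4 + 4·7 + 10)/6 = 42/6 = 7
te_Imaging = (5 + 4·6 + 13)/6 = 42/6 = 7
te_Data extraction = (12 + 4·13 + 14)/6 = 78/6 = 13
te_Statistical analysis = (10 + 4·13 + 16)/6 = 78/6 = 13
te_Replicate run = (8 + 4·11 + 14)/6 = 66/6 = 11
te_Write-up = (8 + 4·9 + 16)/6 = 60/6 = 10

Forward pass:
ES_Equipment setup = 0; EF_Equipment setup = 13
ES_Calibration = 0; EF_Calibration = 10
ES_Sample prep = 0; EF_Sample prep = 9
ES_Run assay = 0; EF_Run assay = 14
ES_Incubation = max(EF_Equipment setup=13, EF_Run assay=14) = 14; EF_Incubation = 14+7 = 21
ES_Imaging = max(EF_Equipment setup=13, EF_Run assay=14) = 14; EF_Imaging = 14+7 = 21
ES_Data extraction = 14; EF_Data extraction = 14+13 = 27
ES_Statistical analysis = 9; EF_Statistical analysis = 9+13 = 22
ES_Replicate run = max(EF_Calibration=10, EF_Run assay=14) = 14; EF_Replicate run = 14+11 = 25
ES_Write-up = max(EF_Incubation=21, EF_Imaging=21, EF_Data extraction=27, EF_Statistical analysis=22, EF_Replicate run=25) = 27; EF_Write-up = 27+10 = 37
Expected project duration μ = 37 weeks. Critical path: Run assay → Data extraction → Write-up.

37 weeks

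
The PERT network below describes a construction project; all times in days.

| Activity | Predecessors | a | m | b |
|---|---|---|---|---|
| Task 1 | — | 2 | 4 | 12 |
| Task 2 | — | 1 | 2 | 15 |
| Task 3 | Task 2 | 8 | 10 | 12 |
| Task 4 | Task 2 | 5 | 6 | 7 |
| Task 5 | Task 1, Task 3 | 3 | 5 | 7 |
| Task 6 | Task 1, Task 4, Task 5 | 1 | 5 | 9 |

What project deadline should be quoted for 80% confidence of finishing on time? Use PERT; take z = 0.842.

te_Task 1 = (2 + 4·4 + 12)/6 = 30/6 = 5; σ²_Task 1 = ((12−2)/6)² = 2.778
te_Task 2 = (1 + 4·2 + 15)/6 = 24/6 = 4; σ²_Task 2 = ((15−1)/6)² = 5.444
te_Task 3 = (8 + 4·10 + 12)/6 = 60/6 = 10; σ²_Task 3 = ((12−8)/6)² = 0.444
te_Task 4 = (5 + 4·6 + 7)/6 = 36/6 = 6; σ²_Task 4 = ((7−5)/6)² = 0.111
te_Task 5 = (3 + 4·5 + 7)/6 = 30/6 = 5; σ²_Task 5 = ((7−3)/6)² = 0.444
te_Task 6 = (1 + 4·5 + 9)/6 = 30/6 = 5; σ²_Task 6 = ((9−1)/6)² = 1.778

Forward pass:
ES_Task 1 = 0; EF_Task 1 = 5
ES_Task 2 = 0; EF_Task 2 = 4
ES_Task 3 = 4; EF_Task 3 = 4+10 = 14
ES_Task 4 = 4; EF_Task 4 = 4+6 = 10
ES_Task 5 = max(EF_Task 1=5, EF_Task 3=14) = 14; EF_Task 5 = 14+5 = 19
ES_Task 6 = max(EF_Task 1=5, EF_Task 4=10, EF_Task 5=19) = 19; EF_Task 6 = 19+5 = 24
Expected project duration μ = 24 days. Critical path: Task 2 → Task 3 → Task 5 → Task 6.

Variance along critical path = 5.444 + 0.444 + 0.444 + 1.778 = 8.111; σ = 2.848 days.
D = μ + z·σ = 24 + 0.842·2.848 = 26.4 days

26.4 days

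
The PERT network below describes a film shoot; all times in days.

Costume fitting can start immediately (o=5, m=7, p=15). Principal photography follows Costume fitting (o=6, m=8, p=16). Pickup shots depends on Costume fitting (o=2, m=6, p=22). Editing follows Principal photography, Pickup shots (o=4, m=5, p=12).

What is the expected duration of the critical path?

23 days

te_Costume fitting = (5 + 4·7 + 15)/6 = 48/6 = 8
te_Principal photography = (6 + 4·8 + 16)/6 = 54/6 = 9
te_Pickup shots = (2 + 4·6 + 22)/6 = 48/6 = 8
te_Editing = (4 + 4·5 + 12)/6 = 36/6 = 6

Forward pass:
ES_Costume fitting = 0; EF_Costume fitting = 8
ES_Principal photography = 8; EF_Principal photography = 8+9 = 17
ES_Pickup shots = 8; EF_Pickup shots = 8+8 = 16
ES_Editing = max(EF_Principal photography=17, EF_Pickup shots=16) = 17; EF_Editing = 17+6 = 23
Expected project duration μ = 23 days. Critical path: Costume fitting → Principal photography → Editing.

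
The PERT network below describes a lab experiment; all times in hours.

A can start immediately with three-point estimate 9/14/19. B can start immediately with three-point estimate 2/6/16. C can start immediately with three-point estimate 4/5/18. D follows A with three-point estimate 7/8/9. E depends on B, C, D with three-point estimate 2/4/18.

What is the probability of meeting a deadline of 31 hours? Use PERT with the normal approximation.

te_A = (9 + 4·14 + 19)/6 = 84/6 = 14; σ²_A = ((19−9)/6)² = 2.778
te_B = (2 + 4·6 + 16)/6 = 42/6 = 7; σ²_B = ((16−2)/6)² = 5.444
te_C = (4 + 4·5 + 18)/6 = 42/6 = 7; σ²_C = ((18−4)/6)² = 5.444
te_D = (7 + 4·8 + 9)/6 = 48/6 = 8; σ²_D = ((9−7)/6)² = 0.111
te_E = (2 + 4·4 + 18)/6 = 36/6 = 6; σ²_E = ((18−2)/6)² = 7.111

Forward pass:
ES_A = 0; EF_A = 14
ES_B = 0; EF_B = 7
ES_C = 0; EF_C = 7
ES_D = 14; EF_D = 14+8 = 22
ES_E = max(EF_B=7, EF_C=7, EF_D=22) = 22; EF_E = 22+6 = 28
Expected project duration μ = 28 hours. Critical path: A → D → E.

Variance along critical path = 2.778 + 0.111 + 7.111 = 10.000; σ = √10.000 = 3.162 hours.
Z = (31 − 28) / 3.162 = 0.949
P(T ≤ 31) = Φ(0.949) ≈ 0.829

0.829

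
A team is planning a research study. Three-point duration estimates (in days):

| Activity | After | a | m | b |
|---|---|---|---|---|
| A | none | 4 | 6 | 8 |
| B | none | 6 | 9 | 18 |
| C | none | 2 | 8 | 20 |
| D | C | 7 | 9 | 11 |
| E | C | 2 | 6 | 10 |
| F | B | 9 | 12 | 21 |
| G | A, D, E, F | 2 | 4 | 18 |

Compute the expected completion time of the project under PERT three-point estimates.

te_A = (4 + 4·6 + 8)/6 = 36/6 = 6
te_B = (6 + 4·9 + 18)/6 = 60/6 = 10
te_C = (2 + 4·8 + 20)/6 = 54/6 = 9
te_D = (7 + 4·9 + 11)/6 = 54/6 = 9
te_E = (2 + 4·6 + 10)/6 = 36/6 = 6
te_F = (9 + 4·12 + 21)/6 = 78/6 = 13
te_G = (2 + 4·4 + 18)/6 = 36/6 = 6

Forward pass:
ES_A = 0; EF_A = 6
ES_B = 0; EF_B = 10
ES_C = 0; EF_C = 9
ES_D = 9; EF_D = 9+9 = 18
ES_E = 9; EF_E = 9+6 = 15
ES_F = 10; EF_F = 10+13 = 23
ES_G = max(EF_A=6, EF_D=18, EF_E=15, EF_F=23) = 23; EF_G = 23+6 = 29
Expected project duration μ = 29 days. Critical path: B → F → G.

29 days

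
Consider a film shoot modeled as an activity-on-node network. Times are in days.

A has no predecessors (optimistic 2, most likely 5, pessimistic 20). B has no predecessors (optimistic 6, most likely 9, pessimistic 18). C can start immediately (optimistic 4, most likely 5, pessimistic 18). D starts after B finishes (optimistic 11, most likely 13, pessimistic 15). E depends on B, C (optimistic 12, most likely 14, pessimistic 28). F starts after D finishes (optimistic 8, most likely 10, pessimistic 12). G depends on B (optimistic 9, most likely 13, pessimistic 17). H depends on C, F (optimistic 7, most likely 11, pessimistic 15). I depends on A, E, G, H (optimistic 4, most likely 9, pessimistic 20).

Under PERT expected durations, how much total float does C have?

21 days

te_A = (2 + 4·5 + 20)/6 = 42/6 = 7
te_B = (6 + 4·9 + 18)/6 = 60/6 = 10
te_C = (4 + 4·5 + 18)/6 = 42/6 = 7
te_D = (11 + 4·13 + 15)/6 = 78/6 = 13
te_E = (12 + 4·14 + 28)/6 = 96/6 = 16
te_F = (8 + 4·10 + 12)/6 = 60/6 = 10
te_G = (9 + 4·13 + 17)/6 = 78/6 = 13
te_H = (7 + 4·11 + 15)/6 = 66/6 = 11
te_I = (4 + 4·9 + 20)/6 = 60/6 = 10

Forward pass:
ES_A = 0; EF_A = 7
ES_B = 0; EF_B = 10
ES_C = 0; EF_C = 7
ES_D = 10; EF_D = 10+13 = 23
ES_E = max(EF_B=10, EF_C=7) = 10; EF_E = 10+16 = 26
ES_F = 23; EF_F = 23+10 = 33
ES_G = 10; EF_G = 10+13 = 23
ES_H = max(EF_C=7, EF_F=33) = 33; EF_H = 33+11 = 44
ES_I = max(EF_A=7, EF_E=26, EF_G=23, EF_H=44) = 44; EF_I = 44+10 = 54
Expected project duration μ = 54 days. Critical path: B → D → F → H → I.

Backward pass:
LF_I = 54; LS_I = 54−10 = 44
LF_H = LS_I = 44; LS_H = 44−11 = 33
LF_G = LS_I = 44; LS_G = 44−13 = 31
LF_F = LS_H = 33; LS_F = 33−10 = 23
LF_E = LS_I = 44; LS_E = 44−16 = 28
LF_D = LS_F = 23; LS_D = 23−13 = 10
LF_C = min(LS_E=28, LS_H=33) = 28; LS_C = 28−7 = 21
LF_B = min(LS_D=10, LS_E=28, LS_G=31) = 10; LS_B = 10−10 = 0
LF_A = LS_I = 44; LS_A = 44−7 = 37
Slack_C = LS_C − ES_C = 21 − 0 = 21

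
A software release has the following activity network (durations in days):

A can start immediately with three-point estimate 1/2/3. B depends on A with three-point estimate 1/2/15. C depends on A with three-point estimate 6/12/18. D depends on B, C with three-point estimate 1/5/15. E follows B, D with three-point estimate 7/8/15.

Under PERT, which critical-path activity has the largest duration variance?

D

te_A = (1 + 4·2 + 3)/6 = 12/6 = 2; σ²_A = ((3−1)/6)² = 0.111
te_B = (1 + 4·2 + 15)/6 = 24/6 = 4; σ²_B = ((15−1)/6)² = 5.444
te_C = (6 + 4·12 + 18)/6 = 72/6 = 12; σ²_C = ((18−6)/6)² = 4.000
te_D = (1 + 4·5 + 15)/6 = 36/6 = 6; σ²_D = ((15−1)/6)² = 5.444
te_E = (7 + 4·8 + 15)/6 = 54/6 = 9; σ²_E = ((15−7)/6)² = 1.778

Forward pass:
ES_A = 0; EF_A = 2
ES_B = 2; EF_B = 2+4 = 6
ES_C = 2; EF_C = 2+12 = 14
ES_D = max(EF_B=6, EF_C=14) = 14; EF_D = 14+6 = 20
ES_E = max(EF_B=6, EF_D=20) = 20; EF_E = 20+9 = 29
Expected project duration μ = 29 days. Critical path: A → C → D → E.

Variances on critical path: σ²_A=0.111, σ²_C=4.000, σ²_D=5.444, σ²_E=1.778.
Largest is σ²_D = 5.444.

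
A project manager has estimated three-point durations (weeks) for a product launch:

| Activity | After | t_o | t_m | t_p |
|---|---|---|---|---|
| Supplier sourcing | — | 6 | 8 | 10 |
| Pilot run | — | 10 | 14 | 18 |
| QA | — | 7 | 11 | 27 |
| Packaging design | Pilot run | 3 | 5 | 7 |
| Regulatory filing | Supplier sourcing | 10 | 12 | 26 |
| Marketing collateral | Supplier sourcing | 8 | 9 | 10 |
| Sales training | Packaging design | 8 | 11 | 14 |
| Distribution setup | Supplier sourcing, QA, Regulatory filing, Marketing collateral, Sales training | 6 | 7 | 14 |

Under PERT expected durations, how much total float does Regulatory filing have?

te_Supplier sourcing = (6 + 4·8 + 10)/6 = 48/6 = 8
te_Pilot run = (10 + 4·14 + 18)/6 = 84/6 = 14
te_QA = (7 + 4·11 + 27)/6 = 78/6 = 13
te_Packaging design = (3 + 4·5 + 7)/6 = 30/6 = 5
te_Regulatory filing = (10 + 4·12 + 26)/6 = 84/6 = 14
te_Marketing collateral = (8 + 4·9 + 10)/6 = 54/6 = 9
te_Sales training = (8 + 4·11 + 14)/6 = 66/6 = 11
te_Distribution setup = (6 + 4·7 + 14)/6 = 48/6 = 8

Forward pass:
ES_Supplier sourcing = 0; EF_Supplier sourcing = 8
ES_Pilot run = 0; EF_Pilot run = 14
ES_QA = 0; EF_QA = 13
ES_Packaging design = 14; EF_Packaging design = 14+5 = 19
ES_Regulatory filing = 8; EF_Regulatory filing = 8+14 = 22
ES_Marketing collateral = 8; EF_Marketing collateral = 8+9 = 17
ES_Sales training = 19; EF_Sales training = 19+11 = 30
ES_Distribution setup = max(EF_Supplier sourcing=8, EF_QA=13, EF_Regulatory filing=22, EF_Marketing collateral=17, EF_Sales training=30) = 30; EF_Distribution setup = 30+8 = 38
Expected project duration μ = 38 weeks. Critical path: Pilot run → Packaging design → Sales training → Distribution setup.

Backward pass:
LF_Distribution setup = 38; LS_Distribution setup = 38−8 = 30
LF_Sales training = LS_Distribution setup = 30; LS_Sales training = 30−11 = 19
LF_Marketing collateral = LS_Distribution setup = 30; LS_Marketing collateral = 30−9 = 21
LF_Regulatory filing = LS_Distribution setup = 30; LS_Regulatory filing = 30−14 = 16
LF_Packaging design = LS_Sales training = 19; LS_Packaging design = 19−5 = 14
LF_QA = LS_Distribution setup = 30; LS_QA = 30−13 = 17
LF_Pilot run = LS_Packaging design = 14; LS_Pilot run = 14−14 = 0
LF_Supplier sourcing = min(LS_Regulatory filing=16, LS_Marketing collateral=21, LS_Distribution setup=30) = 16; LS_Supplier sourcing = 16−8 = 8
Slack_Regulatory filing = LS_Regulatory filing − ES_Regulatory filing = 16 − 8 = 8

8 weeks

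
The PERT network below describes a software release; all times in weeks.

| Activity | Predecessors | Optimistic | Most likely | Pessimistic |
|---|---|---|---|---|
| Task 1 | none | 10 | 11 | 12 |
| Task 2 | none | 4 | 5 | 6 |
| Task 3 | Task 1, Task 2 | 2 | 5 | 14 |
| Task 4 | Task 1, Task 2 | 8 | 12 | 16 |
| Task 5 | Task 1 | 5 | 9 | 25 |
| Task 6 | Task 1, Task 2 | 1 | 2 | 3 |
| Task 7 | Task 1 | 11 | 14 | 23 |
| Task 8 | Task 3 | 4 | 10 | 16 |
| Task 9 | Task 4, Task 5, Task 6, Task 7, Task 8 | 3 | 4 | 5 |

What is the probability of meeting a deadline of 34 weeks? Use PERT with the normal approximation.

te_Task 1 = (10 + 4·11 + 12)/6 = 66/6 = 11; σ²_Task 1 = ((12−10)/6)² = 0.111
te_Task 2 = (4 + 4·5 + 6)/6 = 30/6 = 5; σ²_Task 2 = ((6−4)/6)² = 0.111
te_Task 3 = (2 + 4·5 + 14)/6 = 36/6 = 6; σ²_Task 3 = ((14−2)/6)² = 4.000
te_Task 4 = (8 + 4·12 + 16)/6 = 72/6 = 12; σ²_Task 4 = ((16−8)/6)² = 1.778
te_Task 5 = (5 + 4·9 + 25)/6 = 66/6 = 11; σ²_Task 5 = ((25−5)/6)² = 11.111
te_Task 6 = (1 + 4·2 + 3)/6 = 12/6 = 2; σ²_Task 6 = ((3−1)/6)² = 0.111
te_Task 7 = (11 + 4·14 + 23)/6 = 90/6 = 15; σ²_Task 7 = ((23−11)/6)² = 4.000
te_Task 8 = (4 + 4·10 + 16)/6 = 60/6 = 10; σ²_Task 8 = ((16−4)/6)² = 4.000
te_Task 9 = (3 + 4·4 + 5)/6 = 24/6 = 4; σ²_Task 9 = ((5−3)/6)² = 0.111

Forward pass:
ES_Task 1 = 0; EF_Task 1 = 11
ES_Task 2 = 0; EF_Task 2 = 5
ES_Task 3 = max(EF_Task 1=11, EF_Task 2=5) = 11; EF_Task 3 = 11+6 = 17
ES_Task 4 = max(EF_Task 1=11, EF_Task 2=5) = 11; EF_Task 4 = 11+12 = 23
ES_Task 5 = 11; EF_Task 5 = 11+11 = 22
ES_Task 6 = max(EF_Task 1=11, EF_Task 2=5) = 11; EF_Task 6 = 11+2 = 13
ES_Task 7 = 11; EF_Task 7 = 11+15 = 26
ES_Task 8 = 17; EF_Task 8 = 17+10 = 27
ES_Task 9 = max(EF_Task 4=23, EF_Task 5=22, EF_Task 6=13, EF_Task 7=26, EF_Task 8=27) = 27; EF_Task 9 = 27+4 = 31
Expected project duration μ = 31 weeks. Critical path: Task 1 → Task 3 → Task 8 → Task 9.

Variance along critical path = 0.111 + 4.000 + 4.000 + 0.111 = 8.222; σ = √8.222 = 2.867 weeks.
Z = (34 − 31) / 2.867 = 1.046
P(T ≤ 34) = Φ(1.046) ≈ 0.852

0.852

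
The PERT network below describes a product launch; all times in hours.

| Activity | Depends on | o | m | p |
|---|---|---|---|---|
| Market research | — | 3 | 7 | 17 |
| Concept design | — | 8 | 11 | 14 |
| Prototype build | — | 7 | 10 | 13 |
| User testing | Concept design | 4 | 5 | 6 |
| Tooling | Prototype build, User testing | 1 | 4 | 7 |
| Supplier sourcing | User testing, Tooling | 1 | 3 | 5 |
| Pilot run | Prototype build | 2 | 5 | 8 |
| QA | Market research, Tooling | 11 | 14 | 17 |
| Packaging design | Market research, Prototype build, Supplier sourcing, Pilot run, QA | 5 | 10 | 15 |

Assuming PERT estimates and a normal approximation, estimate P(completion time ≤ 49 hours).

0.980

te_Market research = (3 + 4·7 + 17)/6 = 48/6 = 8; σ²_Market research = ((17−3)/6)² = 5.444
te_Concept design = (8 + 4·11 + 14)/6 = 66/6 = 11; σ²_Concept design = ((14−8)/6)² = 1.000
te_Prototype build = (7 + 4·10 + 13)/6 = 60/6 = 10; σ²_Prototype build = ((13−7)/6)² = 1.000
te_User testing = (4 + 4·5 + 6)/6 = 30/6 = 5; σ²_User testing = ((6−4)/6)² = 0.111
te_Tooling = (1 + 4·4 + 7)/6 = 24/6 = 4; σ²_Tooling = ((7−1)/6)² = 1.000
te_Supplier sourcing = (1 + 4·3 + 5)/6 = 18/6 = 3; σ²_Supplier sourcing = ((5−1)/6)² = 0.444
te_Pilot run = (2 + 4·5 + 8)/6 = 30/6 = 5; σ²_Pilot run = ((8−2)/6)² = 1.000
te_QA = (11 + 4·14 + 17)/6 = 84/6 = 14; σ²_QA = ((17−11)/6)² = 1.000
te_Packaging design = (5 + 4·10 + 15)/6 = 60/6 = 10; σ²_Packaging design = ((15−5)/6)² = 2.778

Forward pass:
ES_Market research = 0; EF_Market research = 8
ES_Concept design = 0; EF_Concept design = 11
ES_Prototype build = 0; EF_Prototype build = 10
ES_User testing = 11; EF_User testing = 11+5 = 16
ES_Tooling = max(EF_Prototype build=10, EF_User testing=16) = 16; EF_Tooling = 16+4 = 20
ES_Supplier sourcing = max(EF_User testing=16, EF_Tooling=20) = 20; EF_Supplier sourcing = 20+3 = 23
ES_Pilot run = 10; EF_Pilot run = 10+5 = 15
ES_QA = max(EF_Market research=8, EF_Tooling=20) = 20; EF_QA = 20+14 = 34
ES_Packaging design = max(EF_Market research=8, EF_Prototype build=10, EF_Supplier sourcing=23, EF_Pilot run=15, EF_QA=34) = 34; EF_Packaging design = 34+10 = 44
Expected project duration μ = 44 hours. Critical path: Concept design → User testing → Tooling → QA → Packaging design.

Variance along critical path = 1.000 + 0.111 + 1.000 + 1.000 + 2.778 = 5.889; σ = √5.889 = 2.427 hours.
Z = (49 − 44) / 2.427 = 2.060
P(T ≤ 49) = Φ(2.060) ≈ 0.980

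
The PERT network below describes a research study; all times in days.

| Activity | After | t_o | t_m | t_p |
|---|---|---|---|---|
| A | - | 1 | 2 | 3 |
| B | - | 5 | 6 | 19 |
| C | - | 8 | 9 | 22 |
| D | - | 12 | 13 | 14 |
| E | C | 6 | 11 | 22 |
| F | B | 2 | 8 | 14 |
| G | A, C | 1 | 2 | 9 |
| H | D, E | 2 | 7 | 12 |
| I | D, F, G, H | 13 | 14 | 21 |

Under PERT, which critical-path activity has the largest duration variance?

te_A = (1 + 4·2 + 3)/6 = 12/6 = 2; σ²_A = ((3−1)/6)² = 0.111
te_B = (5 + 4·6 + 19)/6 = 48/6 = 8; σ²_B = ((19−5)/6)² = 5.444
te_C = (8 + 4·9 + 22)/6 = 66/6 = 11; σ²_C = ((22−8)/6)² = 5.444
te_D = (12 + 4·13 + 14)/6 = 78/6 = 13; σ²_D = ((14−12)/6)² = 0.111
te_E = (6 + 4·11 + 22)/6 = 72/6 = 12; σ²_E = ((22−6)/6)² = 7.111
te_F = (2 + 4·8 + 14)/6 = 48/6 = 8; σ²_F = ((14−2)/6)² = 4.000
te_G = (1 + 4·2 + 9)/6 = 18/6 = 3; σ²_G = ((9−1)/6)² = 1.778
te_H = (2 + 4·7 + 12)/6 = 42/6 = 7; σ²_H = ((12−2)/6)² = 2.778
te_I = (13 + 4·14 + 21)/6 = 90/6 = 15; σ²_I = ((21−13)/6)² = 1.778

Forward pass:
ES_A = 0; EF_A = 2
ES_B = 0; EF_B = 8
ES_C = 0; EF_C = 11
ES_D = 0; EF_D = 13
ES_E = 11; EF_E = 11+12 = 23
ES_F = 8; EF_F = 8+8 = 16
ES_G = max(EF_A=2, EF_C=11) = 11; EF_G = 11+3 = 14
ES_H = max(EF_D=13, EF_E=23) = 23; EF_H = 23+7 = 30
ES_I = max(EF_D=13, EF_F=16, EF_G=14, EF_H=30) = 30; EF_I = 30+15 = 45
Expected project duration μ = 45 days. Critical path: C → E → H → I.

Variances on critical path: σ²_C=5.444, σ²_E=7.111, σ²_H=2.778, σ²_I=1.778.
Largest is σ²_E = 7.111.

E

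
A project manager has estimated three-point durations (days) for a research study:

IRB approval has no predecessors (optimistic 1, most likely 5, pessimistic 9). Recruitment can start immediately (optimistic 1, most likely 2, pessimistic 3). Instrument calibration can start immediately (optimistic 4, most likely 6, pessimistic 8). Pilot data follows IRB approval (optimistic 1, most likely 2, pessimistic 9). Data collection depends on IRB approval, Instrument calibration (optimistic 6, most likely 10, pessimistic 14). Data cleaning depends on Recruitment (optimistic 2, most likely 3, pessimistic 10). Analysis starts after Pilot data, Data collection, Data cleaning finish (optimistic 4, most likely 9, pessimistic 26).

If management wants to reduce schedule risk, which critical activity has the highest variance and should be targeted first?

te_IRB approval = (1 + 4·5 + 9)/6 = 30/6 = 5; σ²_IRB approval = ((9−1)/6)² = 1.778
te_Recruitment = (1 + 4·2 + 3)/6 = 12/6 = 2; σ²_Recruitment = ((3−1)/6)² = 0.111
te_Instrument calibration = (4 + 4·6 + 8)/6 = 36/6 = 6; σ²_Instrument calibration = ((8−4)/6)² = 0.444
te_Pilot data = (1 + 4·2 + 9)/6 = 18/6 = 3; σ²_Pilot data = ((9−1)/6)² = 1.778
te_Data collection = (6 + 4·10 + 14)/6 = 60/6 = 10; σ²_Data collection = ((14−6)/6)² = 1.778
te_Data cleaning = (2 + 4·3 + 10)/6 = 24/6 = 4; σ²_Data cleaning = ((10−2)/6)² = 1.778
te_Analysis = (4 + 4·9 + 26)/6 = 66/6 = 11; σ²_Analysis = ((26−4)/6)² = 13.444

Forward pass:
ES_IRB approval = 0; EF_IRB approval = 5
ES_Recruitment = 0; EF_Recruitment = 2
ES_Instrument calibration = 0; EF_Instrument calibration = 6
ES_Pilot data = 5; EF_Pilot data = 5+3 = 8
ES_Data collection = max(EF_IRB approval=5, EF_Instrument calibration=6) = 6; EF_Data collection = 6+10 = 16
ES_Data cleaning = 2; EF_Data cleaning = 2+4 = 6
ES_Analysis = max(EF_Pilot data=8, EF_Data collection=16, EF_Data cleaning=6) = 16; EF_Analysis = 16+11 = 27
Expected project duration μ = 27 days. Critical path: Instrument calibration → Data collection → Analysis.

Variances on critical path: σ²_Instrument calibration=0.444, σ²_Data collection=1.778, σ²_Analysis=13.444.
Largest is σ²_Analysis = 13.444.

Analysis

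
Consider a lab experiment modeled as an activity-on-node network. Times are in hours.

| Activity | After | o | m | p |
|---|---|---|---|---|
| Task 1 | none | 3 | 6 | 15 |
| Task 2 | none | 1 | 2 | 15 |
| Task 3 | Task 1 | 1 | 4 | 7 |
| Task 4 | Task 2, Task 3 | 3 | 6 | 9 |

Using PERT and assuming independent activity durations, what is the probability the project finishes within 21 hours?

te_Task 1 = (3 + 4·6 + 15)/6 = 42/6 = 7; σ²_Task 1 = ((15−3)/6)² = 4.000
te_Task 2 = (1 + 4·2 + 15)/6 = 24/6 = 4; σ²_Task 2 = ((15−1)/6)² = 5.444
te_Task 3 = (1 + 4·4 + 7)/6 = 24/6 = 4; σ²_Task 3 = ((7−1)/6)² = 1.000
te_Task 4 = (3 + 4·6 + 9)/6 = 36/6 = 6; σ²_Task 4 = ((9−3)/6)² = 1.000

Forward pass:
ES_Task 1 = 0; EF_Task 1 = 7
ES_Task 2 = 0; EF_Task 2 = 4
ES_Task 3 = 7; EF_Task 3 = 7+4 = 11
ES_Task 4 = max(EF_Task 2=4, EF_Task 3=11) = 11; EF_Task 4 = 11+6 = 17
Expected project duration μ = 17 hours. Critical path: Task 1 → Task 3 → Task 4.

Variance along critical path = 4.000 + 1.000 + 1.000 = 6.000; σ = √6.000 = 2.449 hours.
Z = (21 − 17) / 2.449 = 1.633
P(T ≤ 21) = Φ(1.633) ≈ 0.949

0.949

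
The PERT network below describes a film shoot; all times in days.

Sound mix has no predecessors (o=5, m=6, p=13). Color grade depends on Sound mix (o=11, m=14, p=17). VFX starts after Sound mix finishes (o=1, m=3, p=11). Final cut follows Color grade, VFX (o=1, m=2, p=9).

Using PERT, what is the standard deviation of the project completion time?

te_Sound mix = (5 + 4·6 + 13)/6 = 42/6 = 7; σ²_Sound mix = ((13−5)/6)² = 1.778
te_Color grade = (11 + 4·14 + 17)/6 = 84/6 = 14; σ²_Color grade = ((17−11)/6)² = 1.000
te_VFX = (1 + 4·3 + 11)/6 = 24/6 = 4; σ²_VFX = ((11−1)/6)² = 2.778
te_Final cut = (1 + 4·2 + 9)/6 = 18/6 = 3; σ²_Final cut = ((9−1)/6)² = 1.778

Forward pass:
ES_Sound mix = 0; EF_Sound mix = 7
ES_Color grade = 7; EF_Color grade = 7+14 = 21
ES_VFX = 7; EF_VFX = 7+4 = 11
ES_Final cut = max(EF_Color grade=21, EF_VFX=11) = 21; EF_Final cut = 21+3 = 24
Expected project duration μ = 24 days. Critical path: Sound mix → Color grade → Final cut.

Variance along critical path = 1.778 + 1.000 + 1.778 = 4.556
σ = √4.556 = 2.134 days

2.13 days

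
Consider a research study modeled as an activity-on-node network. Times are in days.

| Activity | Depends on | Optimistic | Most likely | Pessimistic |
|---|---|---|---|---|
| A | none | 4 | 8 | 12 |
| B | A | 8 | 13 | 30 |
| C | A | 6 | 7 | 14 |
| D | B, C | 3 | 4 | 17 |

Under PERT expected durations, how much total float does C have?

te_A = (4 + 4·8 + 12)/6 = 48/6 = 8
te_B = (8 + 4·13 + 30)/6 = 90/6 = 15
te_C = (6 + 4·7 + 14)/6 = 48/6 = 8
te_D = (3 + 4·4 + 17)/6 = 36/6 = 6

Forward pass:
ES_A = 0; EF_A = 8
ES_B = 8; EF_B = 8+15 = 23
ES_C = 8; EF_C = 8+8 = 16
ES_D = max(EF_B=23, EF_C=16) = 23; EF_D = 23+6 = 29
Expected project duration μ = 29 days. Critical path: A → B → D.

Backward pass:
LF_D = 29; LS_D = 29−6 = 23
LF_C = LS_D = 23; LS_C = 23−8 = 15
LF_B = LS_D = 23; LS_B = 23−15 = 8
LF_A = min(LS_B=8, LS_C=15) = 8; LS_A = 8−8 = 0
Slack_C = LS_C − ES_C = 15 − 8 = 7

7 days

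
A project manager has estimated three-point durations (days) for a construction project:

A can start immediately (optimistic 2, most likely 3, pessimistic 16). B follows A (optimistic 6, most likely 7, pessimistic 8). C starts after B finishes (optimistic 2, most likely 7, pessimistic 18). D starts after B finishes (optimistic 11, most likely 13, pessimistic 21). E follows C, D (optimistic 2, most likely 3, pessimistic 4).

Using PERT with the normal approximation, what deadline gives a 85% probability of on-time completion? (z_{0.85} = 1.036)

32.0 days

te_A = (2 + 4·3 + 16)/6 = 30/6 = 5; σ²_A = ((16−2)/6)² = 5.444
te_B = (6 + 4·7 + 8)/6 = 42/6 = 7; σ²_B = ((8−6)/6)² = 0.111
te_C = (2 + 4·7 + 18)/6 = 48/6 = 8; σ²_C = ((18−2)/6)² = 7.111
te_D = (11 + 4·13 + 21)/6 = 84/6 = 14; σ²_D = ((21−11)/6)² = 2.778
te_E = (2 + 4·3 + 4)/6 = 18/6 = 3; σ²_E = ((4−2)/6)² = 0.111

Forward pass:
ES_A = 0; EF_A = 5
ES_B = 5; EF_B = 5+7 = 12
ES_C = 12; EF_C = 12+8 = 20
ES_D = 12; EF_D = 12+14 = 26
ES_E = max(EF_C=20, EF_D=26) = 26; EF_E = 26+3 = 29
Expected project duration μ = 29 days. Critical path: A → B → D → E.

Variance along critical path = 5.444 + 0.111 + 2.778 + 0.111 = 8.444; σ = 2.906 days.
D = μ + z·σ = 29 + 1.036·2.906 = 32.0 days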